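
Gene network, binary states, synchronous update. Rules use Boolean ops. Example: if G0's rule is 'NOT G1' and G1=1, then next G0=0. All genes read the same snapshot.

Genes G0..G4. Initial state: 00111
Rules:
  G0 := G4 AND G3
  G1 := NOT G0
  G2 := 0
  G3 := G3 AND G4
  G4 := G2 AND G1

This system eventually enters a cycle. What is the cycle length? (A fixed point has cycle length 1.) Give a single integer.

Step 0: 00111
Step 1: G0=G4&G3=1&1=1 G1=NOT G0=NOT 0=1 G2=0(const) G3=G3&G4=1&1=1 G4=G2&G1=1&0=0 -> 11010
Step 2: G0=G4&G3=0&1=0 G1=NOT G0=NOT 1=0 G2=0(const) G3=G3&G4=1&0=0 G4=G2&G1=0&1=0 -> 00000
Step 3: G0=G4&G3=0&0=0 G1=NOT G0=NOT 0=1 G2=0(const) G3=G3&G4=0&0=0 G4=G2&G1=0&0=0 -> 01000
Step 4: G0=G4&G3=0&0=0 G1=NOT G0=NOT 0=1 G2=0(const) G3=G3&G4=0&0=0 G4=G2&G1=0&1=0 -> 01000
State from step 4 equals state from step 3 -> cycle length 1

Answer: 1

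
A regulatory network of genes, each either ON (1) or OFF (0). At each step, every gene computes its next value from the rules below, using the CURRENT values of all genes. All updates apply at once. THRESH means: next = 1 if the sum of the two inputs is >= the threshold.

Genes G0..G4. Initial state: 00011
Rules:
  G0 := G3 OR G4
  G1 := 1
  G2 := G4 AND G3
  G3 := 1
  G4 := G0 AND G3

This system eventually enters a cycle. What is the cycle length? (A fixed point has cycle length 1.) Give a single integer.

Answer: 1

Derivation:
Step 0: 00011
Step 1: G0=G3|G4=1|1=1 G1=1(const) G2=G4&G3=1&1=1 G3=1(const) G4=G0&G3=0&1=0 -> 11110
Step 2: G0=G3|G4=1|0=1 G1=1(const) G2=G4&G3=0&1=0 G3=1(const) G4=G0&G3=1&1=1 -> 11011
Step 3: G0=G3|G4=1|1=1 G1=1(const) G2=G4&G3=1&1=1 G3=1(const) G4=G0&G3=1&1=1 -> 11111
Step 4: G0=G3|G4=1|1=1 G1=1(const) G2=G4&G3=1&1=1 G3=1(const) G4=G0&G3=1&1=1 -> 11111
State from step 4 equals state from step 3 -> cycle length 1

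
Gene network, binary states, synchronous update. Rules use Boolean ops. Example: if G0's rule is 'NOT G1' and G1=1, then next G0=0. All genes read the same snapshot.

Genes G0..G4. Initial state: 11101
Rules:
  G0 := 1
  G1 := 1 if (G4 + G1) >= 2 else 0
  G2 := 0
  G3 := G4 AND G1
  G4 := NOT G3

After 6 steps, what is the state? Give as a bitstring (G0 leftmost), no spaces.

Step 1: G0=1(const) G1=(1+1>=2)=1 G2=0(const) G3=G4&G1=1&1=1 G4=NOT G3=NOT 0=1 -> 11011
Step 2: G0=1(const) G1=(1+1>=2)=1 G2=0(const) G3=G4&G1=1&1=1 G4=NOT G3=NOT 1=0 -> 11010
Step 3: G0=1(const) G1=(0+1>=2)=0 G2=0(const) G3=G4&G1=0&1=0 G4=NOT G3=NOT 1=0 -> 10000
Step 4: G0=1(const) G1=(0+0>=2)=0 G2=0(const) G3=G4&G1=0&0=0 G4=NOT G3=NOT 0=1 -> 10001
Step 5: G0=1(const) G1=(1+0>=2)=0 G2=0(const) G3=G4&G1=1&0=0 G4=NOT G3=NOT 0=1 -> 10001
Step 6: G0=1(const) G1=(1+0>=2)=0 G2=0(const) G3=G4&G1=1&0=0 G4=NOT G3=NOT 0=1 -> 10001

10001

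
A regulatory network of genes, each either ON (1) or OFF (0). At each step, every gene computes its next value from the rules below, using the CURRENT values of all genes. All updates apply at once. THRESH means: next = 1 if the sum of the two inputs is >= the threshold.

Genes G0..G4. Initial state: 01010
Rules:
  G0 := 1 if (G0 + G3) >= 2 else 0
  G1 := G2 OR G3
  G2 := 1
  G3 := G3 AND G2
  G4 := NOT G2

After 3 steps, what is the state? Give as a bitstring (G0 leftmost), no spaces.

Step 1: G0=(0+1>=2)=0 G1=G2|G3=0|1=1 G2=1(const) G3=G3&G2=1&0=0 G4=NOT G2=NOT 0=1 -> 01101
Step 2: G0=(0+0>=2)=0 G1=G2|G3=1|0=1 G2=1(const) G3=G3&G2=0&1=0 G4=NOT G2=NOT 1=0 -> 01100
Step 3: G0=(0+0>=2)=0 G1=G2|G3=1|0=1 G2=1(const) G3=G3&G2=0&1=0 G4=NOT G2=NOT 1=0 -> 01100

01100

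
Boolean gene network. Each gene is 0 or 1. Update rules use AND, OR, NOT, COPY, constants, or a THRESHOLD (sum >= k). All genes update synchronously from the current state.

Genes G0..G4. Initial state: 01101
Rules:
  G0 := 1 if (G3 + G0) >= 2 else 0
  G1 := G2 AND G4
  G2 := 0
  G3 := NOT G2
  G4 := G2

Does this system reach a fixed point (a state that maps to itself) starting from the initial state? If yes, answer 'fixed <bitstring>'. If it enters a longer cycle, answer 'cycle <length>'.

Answer: fixed 00010

Derivation:
Step 0: 01101
Step 1: G0=(0+0>=2)=0 G1=G2&G4=1&1=1 G2=0(const) G3=NOT G2=NOT 1=0 G4=G2=1 -> 01001
Step 2: G0=(0+0>=2)=0 G1=G2&G4=0&1=0 G2=0(const) G3=NOT G2=NOT 0=1 G4=G2=0 -> 00010
Step 3: G0=(1+0>=2)=0 G1=G2&G4=0&0=0 G2=0(const) G3=NOT G2=NOT 0=1 G4=G2=0 -> 00010
Fixed point reached at step 2: 00010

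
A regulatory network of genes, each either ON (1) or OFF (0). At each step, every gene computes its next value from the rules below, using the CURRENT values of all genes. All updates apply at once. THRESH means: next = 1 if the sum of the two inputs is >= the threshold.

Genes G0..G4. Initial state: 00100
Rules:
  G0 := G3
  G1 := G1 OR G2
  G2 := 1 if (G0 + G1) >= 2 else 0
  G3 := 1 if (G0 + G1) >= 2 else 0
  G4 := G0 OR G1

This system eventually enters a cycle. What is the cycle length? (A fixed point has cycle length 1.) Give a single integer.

Step 0: 00100
Step 1: G0=G3=0 G1=G1|G2=0|1=1 G2=(0+0>=2)=0 G3=(0+0>=2)=0 G4=G0|G1=0|0=0 -> 01000
Step 2: G0=G3=0 G1=G1|G2=1|0=1 G2=(0+1>=2)=0 G3=(0+1>=2)=0 G4=G0|G1=0|1=1 -> 01001
Step 3: G0=G3=0 G1=G1|G2=1|0=1 G2=(0+1>=2)=0 G3=(0+1>=2)=0 G4=G0|G1=0|1=1 -> 01001
State from step 3 equals state from step 2 -> cycle length 1

Answer: 1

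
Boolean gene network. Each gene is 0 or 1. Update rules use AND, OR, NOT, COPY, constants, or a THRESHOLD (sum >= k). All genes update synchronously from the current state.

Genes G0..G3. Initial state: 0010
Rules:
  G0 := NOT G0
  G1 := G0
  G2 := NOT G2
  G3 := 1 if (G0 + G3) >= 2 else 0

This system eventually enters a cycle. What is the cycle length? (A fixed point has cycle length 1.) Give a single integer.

Answer: 2

Derivation:
Step 0: 0010
Step 1: G0=NOT G0=NOT 0=1 G1=G0=0 G2=NOT G2=NOT 1=0 G3=(0+0>=2)=0 -> 1000
Step 2: G0=NOT G0=NOT 1=0 G1=G0=1 G2=NOT G2=NOT 0=1 G3=(1+0>=2)=0 -> 0110
Step 3: G0=NOT G0=NOT 0=1 G1=G0=0 G2=NOT G2=NOT 1=0 G3=(0+0>=2)=0 -> 1000
State from step 3 equals state from step 1 -> cycle length 2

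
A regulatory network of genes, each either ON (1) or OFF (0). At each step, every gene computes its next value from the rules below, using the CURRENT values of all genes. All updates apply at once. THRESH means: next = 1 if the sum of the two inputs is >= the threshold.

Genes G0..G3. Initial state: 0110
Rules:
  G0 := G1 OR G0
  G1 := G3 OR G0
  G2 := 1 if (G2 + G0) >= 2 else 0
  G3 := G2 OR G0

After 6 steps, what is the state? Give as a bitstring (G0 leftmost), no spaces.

Step 1: G0=G1|G0=1|0=1 G1=G3|G0=0|0=0 G2=(1+0>=2)=0 G3=G2|G0=1|0=1 -> 1001
Step 2: G0=G1|G0=0|1=1 G1=G3|G0=1|1=1 G2=(0+1>=2)=0 G3=G2|G0=0|1=1 -> 1101
Step 3: G0=G1|G0=1|1=1 G1=G3|G0=1|1=1 G2=(0+1>=2)=0 G3=G2|G0=0|1=1 -> 1101
Step 4: G0=G1|G0=1|1=1 G1=G3|G0=1|1=1 G2=(0+1>=2)=0 G3=G2|G0=0|1=1 -> 1101
Step 5: G0=G1|G0=1|1=1 G1=G3|G0=1|1=1 G2=(0+1>=2)=0 G3=G2|G0=0|1=1 -> 1101
Step 6: G0=G1|G0=1|1=1 G1=G3|G0=1|1=1 G2=(0+1>=2)=0 G3=G2|G0=0|1=1 -> 1101

1101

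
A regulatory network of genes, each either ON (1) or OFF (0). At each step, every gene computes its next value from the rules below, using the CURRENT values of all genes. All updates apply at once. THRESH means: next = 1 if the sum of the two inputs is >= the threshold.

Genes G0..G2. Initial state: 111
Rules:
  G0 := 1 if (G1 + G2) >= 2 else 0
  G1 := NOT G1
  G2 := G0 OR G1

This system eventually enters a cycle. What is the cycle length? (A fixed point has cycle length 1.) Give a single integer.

Answer: 2

Derivation:
Step 0: 111
Step 1: G0=(1+1>=2)=1 G1=NOT G1=NOT 1=0 G2=G0|G1=1|1=1 -> 101
Step 2: G0=(0+1>=2)=0 G1=NOT G1=NOT 0=1 G2=G0|G1=1|0=1 -> 011
Step 3: G0=(1+1>=2)=1 G1=NOT G1=NOT 1=0 G2=G0|G1=0|1=1 -> 101
State from step 3 equals state from step 1 -> cycle length 2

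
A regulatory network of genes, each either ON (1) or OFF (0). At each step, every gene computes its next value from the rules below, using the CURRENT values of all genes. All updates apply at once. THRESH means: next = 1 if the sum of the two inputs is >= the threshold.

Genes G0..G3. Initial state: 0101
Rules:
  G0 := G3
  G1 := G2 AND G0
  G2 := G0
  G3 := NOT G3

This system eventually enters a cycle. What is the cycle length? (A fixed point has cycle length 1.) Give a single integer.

Step 0: 0101
Step 1: G0=G3=1 G1=G2&G0=0&0=0 G2=G0=0 G3=NOT G3=NOT 1=0 -> 1000
Step 2: G0=G3=0 G1=G2&G0=0&1=0 G2=G0=1 G3=NOT G3=NOT 0=1 -> 0011
Step 3: G0=G3=1 G1=G2&G0=1&0=0 G2=G0=0 G3=NOT G3=NOT 1=0 -> 1000
State from step 3 equals state from step 1 -> cycle length 2

Answer: 2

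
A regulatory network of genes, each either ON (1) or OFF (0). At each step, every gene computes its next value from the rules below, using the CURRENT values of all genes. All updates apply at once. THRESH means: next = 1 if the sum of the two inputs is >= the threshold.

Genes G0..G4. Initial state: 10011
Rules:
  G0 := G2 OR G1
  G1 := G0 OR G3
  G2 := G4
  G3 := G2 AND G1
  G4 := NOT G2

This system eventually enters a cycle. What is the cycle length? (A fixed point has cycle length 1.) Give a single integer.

Step 0: 10011
Step 1: G0=G2|G1=0|0=0 G1=G0|G3=1|1=1 G2=G4=1 G3=G2&G1=0&0=0 G4=NOT G2=NOT 0=1 -> 01101
Step 2: G0=G2|G1=1|1=1 G1=G0|G3=0|0=0 G2=G4=1 G3=G2&G1=1&1=1 G4=NOT G2=NOT 1=0 -> 10110
Step 3: G0=G2|G1=1|0=1 G1=G0|G3=1|1=1 G2=G4=0 G3=G2&G1=1&0=0 G4=NOT G2=NOT 1=0 -> 11000
Step 4: G0=G2|G1=0|1=1 G1=G0|G3=1|0=1 G2=G4=0 G3=G2&G1=0&1=0 G4=NOT G2=NOT 0=1 -> 11001
Step 5: G0=G2|G1=0|1=1 G1=G0|G3=1|0=1 G2=G4=1 G3=G2&G1=0&1=0 G4=NOT G2=NOT 0=1 -> 11101
Step 6: G0=G2|G1=1|1=1 G1=G0|G3=1|0=1 G2=G4=1 G3=G2&G1=1&1=1 G4=NOT G2=NOT 1=0 -> 11110
Step 7: G0=G2|G1=1|1=1 G1=G0|G3=1|1=1 G2=G4=0 G3=G2&G1=1&1=1 G4=NOT G2=NOT 1=0 -> 11010
Step 8: G0=G2|G1=0|1=1 G1=G0|G3=1|1=1 G2=G4=0 G3=G2&G1=0&1=0 G4=NOT G2=NOT 0=1 -> 11001
State from step 8 equals state from step 4 -> cycle length 4

Answer: 4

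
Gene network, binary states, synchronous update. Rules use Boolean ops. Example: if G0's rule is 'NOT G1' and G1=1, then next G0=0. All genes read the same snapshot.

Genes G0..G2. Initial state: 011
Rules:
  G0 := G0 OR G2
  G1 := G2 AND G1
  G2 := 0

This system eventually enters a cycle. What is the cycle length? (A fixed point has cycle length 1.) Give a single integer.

Answer: 1

Derivation:
Step 0: 011
Step 1: G0=G0|G2=0|1=1 G1=G2&G1=1&1=1 G2=0(const) -> 110
Step 2: G0=G0|G2=1|0=1 G1=G2&G1=0&1=0 G2=0(const) -> 100
Step 3: G0=G0|G2=1|0=1 G1=G2&G1=0&0=0 G2=0(const) -> 100
State from step 3 equals state from step 2 -> cycle length 1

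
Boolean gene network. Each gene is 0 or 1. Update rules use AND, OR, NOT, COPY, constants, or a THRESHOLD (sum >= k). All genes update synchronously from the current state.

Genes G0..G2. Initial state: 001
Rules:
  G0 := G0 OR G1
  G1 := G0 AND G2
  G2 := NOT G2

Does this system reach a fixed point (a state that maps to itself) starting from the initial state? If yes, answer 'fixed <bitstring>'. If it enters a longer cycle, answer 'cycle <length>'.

Step 0: 001
Step 1: G0=G0|G1=0|0=0 G1=G0&G2=0&1=0 G2=NOT G2=NOT 1=0 -> 000
Step 2: G0=G0|G1=0|0=0 G1=G0&G2=0&0=0 G2=NOT G2=NOT 0=1 -> 001
Cycle of length 2 starting at step 0 -> no fixed point

Answer: cycle 2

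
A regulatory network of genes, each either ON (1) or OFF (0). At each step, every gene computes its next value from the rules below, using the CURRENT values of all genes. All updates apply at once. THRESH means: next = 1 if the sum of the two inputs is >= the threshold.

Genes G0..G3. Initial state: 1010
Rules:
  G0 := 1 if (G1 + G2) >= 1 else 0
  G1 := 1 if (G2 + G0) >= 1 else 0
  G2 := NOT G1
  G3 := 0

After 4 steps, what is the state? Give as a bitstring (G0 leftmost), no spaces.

Step 1: G0=(0+1>=1)=1 G1=(1+1>=1)=1 G2=NOT G1=NOT 0=1 G3=0(const) -> 1110
Step 2: G0=(1+1>=1)=1 G1=(1+1>=1)=1 G2=NOT G1=NOT 1=0 G3=0(const) -> 1100
Step 3: G0=(1+0>=1)=1 G1=(0+1>=1)=1 G2=NOT G1=NOT 1=0 G3=0(const) -> 1100
Step 4: G0=(1+0>=1)=1 G1=(0+1>=1)=1 G2=NOT G1=NOT 1=0 G3=0(const) -> 1100

1100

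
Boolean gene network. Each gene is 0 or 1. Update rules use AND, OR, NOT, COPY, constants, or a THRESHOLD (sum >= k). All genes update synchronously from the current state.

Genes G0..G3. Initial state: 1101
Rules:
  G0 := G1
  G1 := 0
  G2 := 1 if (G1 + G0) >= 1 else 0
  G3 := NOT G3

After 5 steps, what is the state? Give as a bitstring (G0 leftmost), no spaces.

Step 1: G0=G1=1 G1=0(const) G2=(1+1>=1)=1 G3=NOT G3=NOT 1=0 -> 1010
Step 2: G0=G1=0 G1=0(const) G2=(0+1>=1)=1 G3=NOT G3=NOT 0=1 -> 0011
Step 3: G0=G1=0 G1=0(const) G2=(0+0>=1)=0 G3=NOT G3=NOT 1=0 -> 0000
Step 4: G0=G1=0 G1=0(const) G2=(0+0>=1)=0 G3=NOT G3=NOT 0=1 -> 0001
Step 5: G0=G1=0 G1=0(const) G2=(0+0>=1)=0 G3=NOT G3=NOT 1=0 -> 0000

0000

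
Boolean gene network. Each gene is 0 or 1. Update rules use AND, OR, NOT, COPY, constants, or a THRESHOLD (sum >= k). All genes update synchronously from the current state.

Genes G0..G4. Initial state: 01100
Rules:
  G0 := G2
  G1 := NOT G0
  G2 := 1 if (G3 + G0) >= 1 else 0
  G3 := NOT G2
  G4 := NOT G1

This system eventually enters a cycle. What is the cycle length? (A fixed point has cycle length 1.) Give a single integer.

Answer: 1

Derivation:
Step 0: 01100
Step 1: G0=G2=1 G1=NOT G0=NOT 0=1 G2=(0+0>=1)=0 G3=NOT G2=NOT 1=0 G4=NOT G1=NOT 1=0 -> 11000
Step 2: G0=G2=0 G1=NOT G0=NOT 1=0 G2=(0+1>=1)=1 G3=NOT G2=NOT 0=1 G4=NOT G1=NOT 1=0 -> 00110
Step 3: G0=G2=1 G1=NOT G0=NOT 0=1 G2=(1+0>=1)=1 G3=NOT G2=NOT 1=0 G4=NOT G1=NOT 0=1 -> 11101
Step 4: G0=G2=1 G1=NOT G0=NOT 1=0 G2=(0+1>=1)=1 G3=NOT G2=NOT 1=0 G4=NOT G1=NOT 1=0 -> 10100
Step 5: G0=G2=1 G1=NOT G0=NOT 1=0 G2=(0+1>=1)=1 G3=NOT G2=NOT 1=0 G4=NOT G1=NOT 0=1 -> 10101
Step 6: G0=G2=1 G1=NOT G0=NOT 1=0 G2=(0+1>=1)=1 G3=NOT G2=NOT 1=0 G4=NOT G1=NOT 0=1 -> 10101
State from step 6 equals state from step 5 -> cycle length 1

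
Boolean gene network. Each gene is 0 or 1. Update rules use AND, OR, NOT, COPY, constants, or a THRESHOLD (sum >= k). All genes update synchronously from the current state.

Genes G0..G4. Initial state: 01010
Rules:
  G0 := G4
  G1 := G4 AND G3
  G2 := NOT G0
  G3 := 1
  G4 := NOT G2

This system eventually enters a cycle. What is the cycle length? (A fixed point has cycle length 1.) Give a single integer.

Answer: 3

Derivation:
Step 0: 01010
Step 1: G0=G4=0 G1=G4&G3=0&1=0 G2=NOT G0=NOT 0=1 G3=1(const) G4=NOT G2=NOT 0=1 -> 00111
Step 2: G0=G4=1 G1=G4&G3=1&1=1 G2=NOT G0=NOT 0=1 G3=1(const) G4=NOT G2=NOT 1=0 -> 11110
Step 3: G0=G4=0 G1=G4&G3=0&1=0 G2=NOT G0=NOT 1=0 G3=1(const) G4=NOT G2=NOT 1=0 -> 00010
Step 4: G0=G4=0 G1=G4&G3=0&1=0 G2=NOT G0=NOT 0=1 G3=1(const) G4=NOT G2=NOT 0=1 -> 00111
State from step 4 equals state from step 1 -> cycle length 3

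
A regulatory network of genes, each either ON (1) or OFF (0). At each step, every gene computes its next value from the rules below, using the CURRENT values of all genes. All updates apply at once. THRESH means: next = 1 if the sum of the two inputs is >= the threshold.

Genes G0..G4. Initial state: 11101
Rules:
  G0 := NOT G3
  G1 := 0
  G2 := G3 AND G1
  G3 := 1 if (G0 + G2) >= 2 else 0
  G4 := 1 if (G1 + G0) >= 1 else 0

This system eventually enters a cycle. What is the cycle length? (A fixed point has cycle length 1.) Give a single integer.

Step 0: 11101
Step 1: G0=NOT G3=NOT 0=1 G1=0(const) G2=G3&G1=0&1=0 G3=(1+1>=2)=1 G4=(1+1>=1)=1 -> 10011
Step 2: G0=NOT G3=NOT 1=0 G1=0(const) G2=G3&G1=1&0=0 G3=(1+0>=2)=0 G4=(0+1>=1)=1 -> 00001
Step 3: G0=NOT G3=NOT 0=1 G1=0(const) G2=G3&G1=0&0=0 G3=(0+0>=2)=0 G4=(0+0>=1)=0 -> 10000
Step 4: G0=NOT G3=NOT 0=1 G1=0(const) G2=G3&G1=0&0=0 G3=(1+0>=2)=0 G4=(0+1>=1)=1 -> 10001
Step 5: G0=NOT G3=NOT 0=1 G1=0(const) G2=G3&G1=0&0=0 G3=(1+0>=2)=0 G4=(0+1>=1)=1 -> 10001
State from step 5 equals state from step 4 -> cycle length 1

Answer: 1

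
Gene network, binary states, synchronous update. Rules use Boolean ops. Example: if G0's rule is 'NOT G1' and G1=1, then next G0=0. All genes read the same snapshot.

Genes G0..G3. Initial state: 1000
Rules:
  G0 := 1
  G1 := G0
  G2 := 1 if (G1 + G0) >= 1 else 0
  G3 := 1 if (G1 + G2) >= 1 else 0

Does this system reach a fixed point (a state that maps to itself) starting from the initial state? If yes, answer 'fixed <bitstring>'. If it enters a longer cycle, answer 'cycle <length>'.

Step 0: 1000
Step 1: G0=1(const) G1=G0=1 G2=(0+1>=1)=1 G3=(0+0>=1)=0 -> 1110
Step 2: G0=1(const) G1=G0=1 G2=(1+1>=1)=1 G3=(1+1>=1)=1 -> 1111
Step 3: G0=1(const) G1=G0=1 G2=(1+1>=1)=1 G3=(1+1>=1)=1 -> 1111
Fixed point reached at step 2: 1111

Answer: fixed 1111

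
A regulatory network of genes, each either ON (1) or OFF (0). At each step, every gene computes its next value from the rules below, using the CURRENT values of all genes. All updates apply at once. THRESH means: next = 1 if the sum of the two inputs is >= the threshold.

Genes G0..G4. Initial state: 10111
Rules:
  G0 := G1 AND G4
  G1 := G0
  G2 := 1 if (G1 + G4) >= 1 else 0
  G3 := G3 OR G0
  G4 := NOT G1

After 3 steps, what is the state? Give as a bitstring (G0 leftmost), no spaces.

Step 1: G0=G1&G4=0&1=0 G1=G0=1 G2=(0+1>=1)=1 G3=G3|G0=1|1=1 G4=NOT G1=NOT 0=1 -> 01111
Step 2: G0=G1&G4=1&1=1 G1=G0=0 G2=(1+1>=1)=1 G3=G3|G0=1|0=1 G4=NOT G1=NOT 1=0 -> 10110
Step 3: G0=G1&G4=0&0=0 G1=G0=1 G2=(0+0>=1)=0 G3=G3|G0=1|1=1 G4=NOT G1=NOT 0=1 -> 01011

01011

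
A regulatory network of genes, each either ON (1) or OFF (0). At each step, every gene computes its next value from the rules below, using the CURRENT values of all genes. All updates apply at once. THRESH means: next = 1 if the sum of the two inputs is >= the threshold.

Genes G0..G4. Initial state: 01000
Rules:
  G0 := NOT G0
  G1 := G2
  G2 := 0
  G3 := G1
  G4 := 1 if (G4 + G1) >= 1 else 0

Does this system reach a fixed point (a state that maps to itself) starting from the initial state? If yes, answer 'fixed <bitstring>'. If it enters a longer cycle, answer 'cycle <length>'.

Step 0: 01000
Step 1: G0=NOT G0=NOT 0=1 G1=G2=0 G2=0(const) G3=G1=1 G4=(0+1>=1)=1 -> 10011
Step 2: G0=NOT G0=NOT 1=0 G1=G2=0 G2=0(const) G3=G1=0 G4=(1+0>=1)=1 -> 00001
Step 3: G0=NOT G0=NOT 0=1 G1=G2=0 G2=0(const) G3=G1=0 G4=(1+0>=1)=1 -> 10001
Step 4: G0=NOT G0=NOT 1=0 G1=G2=0 G2=0(const) G3=G1=0 G4=(1+0>=1)=1 -> 00001
Cycle of length 2 starting at step 2 -> no fixed point

Answer: cycle 2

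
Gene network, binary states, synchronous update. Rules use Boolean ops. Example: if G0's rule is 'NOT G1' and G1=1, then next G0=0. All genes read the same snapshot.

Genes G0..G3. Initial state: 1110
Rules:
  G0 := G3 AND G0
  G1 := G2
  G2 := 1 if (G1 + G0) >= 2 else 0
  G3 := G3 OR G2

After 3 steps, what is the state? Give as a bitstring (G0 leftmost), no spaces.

Step 1: G0=G3&G0=0&1=0 G1=G2=1 G2=(1+1>=2)=1 G3=G3|G2=0|1=1 -> 0111
Step 2: G0=G3&G0=1&0=0 G1=G2=1 G2=(1+0>=2)=0 G3=G3|G2=1|1=1 -> 0101
Step 3: G0=G3&G0=1&0=0 G1=G2=0 G2=(1+0>=2)=0 G3=G3|G2=1|0=1 -> 0001

0001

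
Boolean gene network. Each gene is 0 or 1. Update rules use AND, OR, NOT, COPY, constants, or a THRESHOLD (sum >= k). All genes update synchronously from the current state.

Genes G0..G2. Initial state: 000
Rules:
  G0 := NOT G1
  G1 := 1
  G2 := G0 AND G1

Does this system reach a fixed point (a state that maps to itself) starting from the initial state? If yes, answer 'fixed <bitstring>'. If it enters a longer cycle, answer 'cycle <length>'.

Answer: fixed 010

Derivation:
Step 0: 000
Step 1: G0=NOT G1=NOT 0=1 G1=1(const) G2=G0&G1=0&0=0 -> 110
Step 2: G0=NOT G1=NOT 1=0 G1=1(const) G2=G0&G1=1&1=1 -> 011
Step 3: G0=NOT G1=NOT 1=0 G1=1(const) G2=G0&G1=0&1=0 -> 010
Step 4: G0=NOT G1=NOT 1=0 G1=1(const) G2=G0&G1=0&1=0 -> 010
Fixed point reached at step 3: 010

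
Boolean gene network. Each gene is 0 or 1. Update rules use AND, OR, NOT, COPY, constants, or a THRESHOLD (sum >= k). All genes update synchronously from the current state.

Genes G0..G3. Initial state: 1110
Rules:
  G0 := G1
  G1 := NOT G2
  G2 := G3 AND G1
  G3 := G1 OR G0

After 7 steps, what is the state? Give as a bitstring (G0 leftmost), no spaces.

Step 1: G0=G1=1 G1=NOT G2=NOT 1=0 G2=G3&G1=0&1=0 G3=G1|G0=1|1=1 -> 1001
Step 2: G0=G1=0 G1=NOT G2=NOT 0=1 G2=G3&G1=1&0=0 G3=G1|G0=0|1=1 -> 0101
Step 3: G0=G1=1 G1=NOT G2=NOT 0=1 G2=G3&G1=1&1=1 G3=G1|G0=1|0=1 -> 1111
Step 4: G0=G1=1 G1=NOT G2=NOT 1=0 G2=G3&G1=1&1=1 G3=G1|G0=1|1=1 -> 1011
Step 5: G0=G1=0 G1=NOT G2=NOT 1=0 G2=G3&G1=1&0=0 G3=G1|G0=0|1=1 -> 0001
Step 6: G0=G1=0 G1=NOT G2=NOT 0=1 G2=G3&G1=1&0=0 G3=G1|G0=0|0=0 -> 0100
Step 7: G0=G1=1 G1=NOT G2=NOT 0=1 G2=G3&G1=0&1=0 G3=G1|G0=1|0=1 -> 1101

1101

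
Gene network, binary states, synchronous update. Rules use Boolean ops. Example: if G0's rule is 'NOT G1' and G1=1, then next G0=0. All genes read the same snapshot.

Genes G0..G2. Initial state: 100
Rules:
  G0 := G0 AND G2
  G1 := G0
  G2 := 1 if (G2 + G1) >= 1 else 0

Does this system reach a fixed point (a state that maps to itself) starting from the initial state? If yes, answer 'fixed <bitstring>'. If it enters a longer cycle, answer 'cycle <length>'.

Answer: fixed 001

Derivation:
Step 0: 100
Step 1: G0=G0&G2=1&0=0 G1=G0=1 G2=(0+0>=1)=0 -> 010
Step 2: G0=G0&G2=0&0=0 G1=G0=0 G2=(0+1>=1)=1 -> 001
Step 3: G0=G0&G2=0&1=0 G1=G0=0 G2=(1+0>=1)=1 -> 001
Fixed point reached at step 2: 001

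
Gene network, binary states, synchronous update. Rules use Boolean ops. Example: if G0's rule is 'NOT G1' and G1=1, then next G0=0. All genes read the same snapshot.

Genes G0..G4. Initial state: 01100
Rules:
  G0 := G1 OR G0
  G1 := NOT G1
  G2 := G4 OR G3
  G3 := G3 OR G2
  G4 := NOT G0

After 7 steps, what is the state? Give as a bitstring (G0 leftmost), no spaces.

Step 1: G0=G1|G0=1|0=1 G1=NOT G1=NOT 1=0 G2=G4|G3=0|0=0 G3=G3|G2=0|1=1 G4=NOT G0=NOT 0=1 -> 10011
Step 2: G0=G1|G0=0|1=1 G1=NOT G1=NOT 0=1 G2=G4|G3=1|1=1 G3=G3|G2=1|0=1 G4=NOT G0=NOT 1=0 -> 11110
Step 3: G0=G1|G0=1|1=1 G1=NOT G1=NOT 1=0 G2=G4|G3=0|1=1 G3=G3|G2=1|1=1 G4=NOT G0=NOT 1=0 -> 10110
Step 4: G0=G1|G0=0|1=1 G1=NOT G1=NOT 0=1 G2=G4|G3=0|1=1 G3=G3|G2=1|1=1 G4=NOT G0=NOT 1=0 -> 11110
Step 5: G0=G1|G0=1|1=1 G1=NOT G1=NOT 1=0 G2=G4|G3=0|1=1 G3=G3|G2=1|1=1 G4=NOT G0=NOT 1=0 -> 10110
Step 6: G0=G1|G0=0|1=1 G1=NOT G1=NOT 0=1 G2=G4|G3=0|1=1 G3=G3|G2=1|1=1 G4=NOT G0=NOT 1=0 -> 11110
Step 7: G0=G1|G0=1|1=1 G1=NOT G1=NOT 1=0 G2=G4|G3=0|1=1 G3=G3|G2=1|1=1 G4=NOT G0=NOT 1=0 -> 10110

10110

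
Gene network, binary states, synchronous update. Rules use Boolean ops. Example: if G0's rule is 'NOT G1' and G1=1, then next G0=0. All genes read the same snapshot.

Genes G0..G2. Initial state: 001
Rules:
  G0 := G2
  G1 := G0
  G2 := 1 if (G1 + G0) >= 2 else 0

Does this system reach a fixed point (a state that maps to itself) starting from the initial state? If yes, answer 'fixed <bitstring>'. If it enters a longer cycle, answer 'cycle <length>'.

Answer: fixed 000

Derivation:
Step 0: 001
Step 1: G0=G2=1 G1=G0=0 G2=(0+0>=2)=0 -> 100
Step 2: G0=G2=0 G1=G0=1 G2=(0+1>=2)=0 -> 010
Step 3: G0=G2=0 G1=G0=0 G2=(1+0>=2)=0 -> 000
Step 4: G0=G2=0 G1=G0=0 G2=(0+0>=2)=0 -> 000
Fixed point reached at step 3: 000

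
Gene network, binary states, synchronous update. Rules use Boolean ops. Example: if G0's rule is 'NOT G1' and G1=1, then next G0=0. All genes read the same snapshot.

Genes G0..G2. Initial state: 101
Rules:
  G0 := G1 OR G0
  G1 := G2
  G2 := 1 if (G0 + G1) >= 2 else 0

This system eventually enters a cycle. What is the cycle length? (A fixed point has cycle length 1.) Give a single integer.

Step 0: 101
Step 1: G0=G1|G0=0|1=1 G1=G2=1 G2=(1+0>=2)=0 -> 110
Step 2: G0=G1|G0=1|1=1 G1=G2=0 G2=(1+1>=2)=1 -> 101
State from step 2 equals state from step 0 -> cycle length 2

Answer: 2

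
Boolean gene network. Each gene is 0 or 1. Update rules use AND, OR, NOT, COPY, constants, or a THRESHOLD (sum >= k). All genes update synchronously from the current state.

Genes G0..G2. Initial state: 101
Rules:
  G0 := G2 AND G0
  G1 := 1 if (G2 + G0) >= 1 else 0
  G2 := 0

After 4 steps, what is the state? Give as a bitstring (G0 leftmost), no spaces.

Step 1: G0=G2&G0=1&1=1 G1=(1+1>=1)=1 G2=0(const) -> 110
Step 2: G0=G2&G0=0&1=0 G1=(0+1>=1)=1 G2=0(const) -> 010
Step 3: G0=G2&G0=0&0=0 G1=(0+0>=1)=0 G2=0(const) -> 000
Step 4: G0=G2&G0=0&0=0 G1=(0+0>=1)=0 G2=0(const) -> 000

000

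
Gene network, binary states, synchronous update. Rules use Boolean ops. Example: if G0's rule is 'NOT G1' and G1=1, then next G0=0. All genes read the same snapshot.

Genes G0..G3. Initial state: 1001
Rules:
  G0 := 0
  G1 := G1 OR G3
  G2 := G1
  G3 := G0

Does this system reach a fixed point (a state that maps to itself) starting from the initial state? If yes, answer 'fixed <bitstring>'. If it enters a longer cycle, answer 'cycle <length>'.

Answer: fixed 0110

Derivation:
Step 0: 1001
Step 1: G0=0(const) G1=G1|G3=0|1=1 G2=G1=0 G3=G0=1 -> 0101
Step 2: G0=0(const) G1=G1|G3=1|1=1 G2=G1=1 G3=G0=0 -> 0110
Step 3: G0=0(const) G1=G1|G3=1|0=1 G2=G1=1 G3=G0=0 -> 0110
Fixed point reached at step 2: 0110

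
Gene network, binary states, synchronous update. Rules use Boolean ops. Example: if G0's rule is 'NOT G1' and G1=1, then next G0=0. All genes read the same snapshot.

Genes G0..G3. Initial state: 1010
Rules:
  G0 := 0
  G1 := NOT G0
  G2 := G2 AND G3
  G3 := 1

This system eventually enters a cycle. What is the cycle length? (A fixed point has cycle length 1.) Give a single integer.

Step 0: 1010
Step 1: G0=0(const) G1=NOT G0=NOT 1=0 G2=G2&G3=1&0=0 G3=1(const) -> 0001
Step 2: G0=0(const) G1=NOT G0=NOT 0=1 G2=G2&G3=0&1=0 G3=1(const) -> 0101
Step 3: G0=0(const) G1=NOT G0=NOT 0=1 G2=G2&G3=0&1=0 G3=1(const) -> 0101
State from step 3 equals state from step 2 -> cycle length 1

Answer: 1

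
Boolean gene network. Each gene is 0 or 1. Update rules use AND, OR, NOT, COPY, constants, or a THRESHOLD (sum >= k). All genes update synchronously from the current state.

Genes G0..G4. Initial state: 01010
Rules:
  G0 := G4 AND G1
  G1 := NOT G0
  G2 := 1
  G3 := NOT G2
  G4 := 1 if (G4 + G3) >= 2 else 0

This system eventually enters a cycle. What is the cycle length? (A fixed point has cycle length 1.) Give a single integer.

Answer: 1

Derivation:
Step 0: 01010
Step 1: G0=G4&G1=0&1=0 G1=NOT G0=NOT 0=1 G2=1(const) G3=NOT G2=NOT 0=1 G4=(0+1>=2)=0 -> 01110
Step 2: G0=G4&G1=0&1=0 G1=NOT G0=NOT 0=1 G2=1(const) G3=NOT G2=NOT 1=0 G4=(0+1>=2)=0 -> 01100
Step 3: G0=G4&G1=0&1=0 G1=NOT G0=NOT 0=1 G2=1(const) G3=NOT G2=NOT 1=0 G4=(0+0>=2)=0 -> 01100
State from step 3 equals state from step 2 -> cycle length 1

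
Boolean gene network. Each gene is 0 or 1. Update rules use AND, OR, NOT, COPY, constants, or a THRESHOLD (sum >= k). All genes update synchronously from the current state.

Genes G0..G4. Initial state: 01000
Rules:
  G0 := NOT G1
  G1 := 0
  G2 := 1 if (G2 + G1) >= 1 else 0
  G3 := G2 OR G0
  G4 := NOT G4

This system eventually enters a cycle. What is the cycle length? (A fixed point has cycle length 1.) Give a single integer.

Step 0: 01000
Step 1: G0=NOT G1=NOT 1=0 G1=0(const) G2=(0+1>=1)=1 G3=G2|G0=0|0=0 G4=NOT G4=NOT 0=1 -> 00101
Step 2: G0=NOT G1=NOT 0=1 G1=0(const) G2=(1+0>=1)=1 G3=G2|G0=1|0=1 G4=NOT G4=NOT 1=0 -> 10110
Step 3: G0=NOT G1=NOT 0=1 G1=0(const) G2=(1+0>=1)=1 G3=G2|G0=1|1=1 G4=NOT G4=NOT 0=1 -> 10111
Step 4: G0=NOT G1=NOT 0=1 G1=0(const) G2=(1+0>=1)=1 G3=G2|G0=1|1=1 G4=NOT G4=NOT 1=0 -> 10110
State from step 4 equals state from step 2 -> cycle length 2

Answer: 2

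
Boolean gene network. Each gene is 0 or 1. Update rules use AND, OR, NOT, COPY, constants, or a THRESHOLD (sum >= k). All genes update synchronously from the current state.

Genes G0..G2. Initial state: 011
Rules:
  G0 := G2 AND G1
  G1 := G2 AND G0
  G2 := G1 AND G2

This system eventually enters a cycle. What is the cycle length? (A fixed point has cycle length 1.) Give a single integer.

Step 0: 011
Step 1: G0=G2&G1=1&1=1 G1=G2&G0=1&0=0 G2=G1&G2=1&1=1 -> 101
Step 2: G0=G2&G1=1&0=0 G1=G2&G0=1&1=1 G2=G1&G2=0&1=0 -> 010
Step 3: G0=G2&G1=0&1=0 G1=G2&G0=0&0=0 G2=G1&G2=1&0=0 -> 000
Step 4: G0=G2&G1=0&0=0 G1=G2&G0=0&0=0 G2=G1&G2=0&0=0 -> 000
State from step 4 equals state from step 3 -> cycle length 1

Answer: 1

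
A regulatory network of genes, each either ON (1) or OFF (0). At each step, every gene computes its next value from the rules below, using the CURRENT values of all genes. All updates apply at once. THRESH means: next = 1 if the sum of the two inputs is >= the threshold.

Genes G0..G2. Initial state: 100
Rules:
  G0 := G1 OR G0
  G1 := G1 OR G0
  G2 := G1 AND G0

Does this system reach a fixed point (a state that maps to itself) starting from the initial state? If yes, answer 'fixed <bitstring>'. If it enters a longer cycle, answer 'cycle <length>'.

Answer: fixed 111

Derivation:
Step 0: 100
Step 1: G0=G1|G0=0|1=1 G1=G1|G0=0|1=1 G2=G1&G0=0&1=0 -> 110
Step 2: G0=G1|G0=1|1=1 G1=G1|G0=1|1=1 G2=G1&G0=1&1=1 -> 111
Step 3: G0=G1|G0=1|1=1 G1=G1|G0=1|1=1 G2=G1&G0=1&1=1 -> 111
Fixed point reached at step 2: 111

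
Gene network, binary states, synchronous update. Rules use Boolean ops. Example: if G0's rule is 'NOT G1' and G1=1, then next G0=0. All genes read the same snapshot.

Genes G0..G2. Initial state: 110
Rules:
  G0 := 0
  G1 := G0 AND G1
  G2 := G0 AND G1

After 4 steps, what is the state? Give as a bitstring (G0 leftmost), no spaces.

Step 1: G0=0(const) G1=G0&G1=1&1=1 G2=G0&G1=1&1=1 -> 011
Step 2: G0=0(const) G1=G0&G1=0&1=0 G2=G0&G1=0&1=0 -> 000
Step 3: G0=0(const) G1=G0&G1=0&0=0 G2=G0&G1=0&0=0 -> 000
Step 4: G0=0(const) G1=G0&G1=0&0=0 G2=G0&G1=0&0=0 -> 000

000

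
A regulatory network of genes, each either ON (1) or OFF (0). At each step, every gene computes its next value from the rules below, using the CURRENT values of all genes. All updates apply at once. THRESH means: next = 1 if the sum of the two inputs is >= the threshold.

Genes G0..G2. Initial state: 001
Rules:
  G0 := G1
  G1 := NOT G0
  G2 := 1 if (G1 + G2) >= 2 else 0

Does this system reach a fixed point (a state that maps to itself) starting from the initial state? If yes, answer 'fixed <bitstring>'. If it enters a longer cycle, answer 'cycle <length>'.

Step 0: 001
Step 1: G0=G1=0 G1=NOT G0=NOT 0=1 G2=(0+1>=2)=0 -> 010
Step 2: G0=G1=1 G1=NOT G0=NOT 0=1 G2=(1+0>=2)=0 -> 110
Step 3: G0=G1=1 G1=NOT G0=NOT 1=0 G2=(1+0>=2)=0 -> 100
Step 4: G0=G1=0 G1=NOT G0=NOT 1=0 G2=(0+0>=2)=0 -> 000
Step 5: G0=G1=0 G1=NOT G0=NOT 0=1 G2=(0+0>=2)=0 -> 010
Cycle of length 4 starting at step 1 -> no fixed point

Answer: cycle 4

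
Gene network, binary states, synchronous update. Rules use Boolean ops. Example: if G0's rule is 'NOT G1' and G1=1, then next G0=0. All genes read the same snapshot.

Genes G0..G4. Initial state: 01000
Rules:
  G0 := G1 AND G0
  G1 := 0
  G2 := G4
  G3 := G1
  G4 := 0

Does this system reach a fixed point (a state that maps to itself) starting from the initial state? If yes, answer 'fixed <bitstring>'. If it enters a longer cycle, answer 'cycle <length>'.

Step 0: 01000
Step 1: G0=G1&G0=1&0=0 G1=0(const) G2=G4=0 G3=G1=1 G4=0(const) -> 00010
Step 2: G0=G1&G0=0&0=0 G1=0(const) G2=G4=0 G3=G1=0 G4=0(const) -> 00000
Step 3: G0=G1&G0=0&0=0 G1=0(const) G2=G4=0 G3=G1=0 G4=0(const) -> 00000
Fixed point reached at step 2: 00000

Answer: fixed 00000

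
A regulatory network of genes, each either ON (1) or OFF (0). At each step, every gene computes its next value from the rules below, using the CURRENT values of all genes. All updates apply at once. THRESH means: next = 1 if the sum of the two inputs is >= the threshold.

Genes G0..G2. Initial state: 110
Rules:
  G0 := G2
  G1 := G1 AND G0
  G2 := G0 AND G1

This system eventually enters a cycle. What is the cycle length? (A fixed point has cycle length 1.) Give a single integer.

Answer: 1

Derivation:
Step 0: 110
Step 1: G0=G2=0 G1=G1&G0=1&1=1 G2=G0&G1=1&1=1 -> 011
Step 2: G0=G2=1 G1=G1&G0=1&0=0 G2=G0&G1=0&1=0 -> 100
Step 3: G0=G2=0 G1=G1&G0=0&1=0 G2=G0&G1=1&0=0 -> 000
Step 4: G0=G2=0 G1=G1&G0=0&0=0 G2=G0&G1=0&0=0 -> 000
State from step 4 equals state from step 3 -> cycle length 1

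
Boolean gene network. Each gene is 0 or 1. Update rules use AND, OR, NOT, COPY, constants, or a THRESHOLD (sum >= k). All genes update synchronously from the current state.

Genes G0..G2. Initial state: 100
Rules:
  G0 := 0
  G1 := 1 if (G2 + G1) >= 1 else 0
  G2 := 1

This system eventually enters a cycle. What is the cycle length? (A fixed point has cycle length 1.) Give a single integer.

Step 0: 100
Step 1: G0=0(const) G1=(0+0>=1)=0 G2=1(const) -> 001
Step 2: G0=0(const) G1=(1+0>=1)=1 G2=1(const) -> 011
Step 3: G0=0(const) G1=(1+1>=1)=1 G2=1(const) -> 011
State from step 3 equals state from step 2 -> cycle length 1

Answer: 1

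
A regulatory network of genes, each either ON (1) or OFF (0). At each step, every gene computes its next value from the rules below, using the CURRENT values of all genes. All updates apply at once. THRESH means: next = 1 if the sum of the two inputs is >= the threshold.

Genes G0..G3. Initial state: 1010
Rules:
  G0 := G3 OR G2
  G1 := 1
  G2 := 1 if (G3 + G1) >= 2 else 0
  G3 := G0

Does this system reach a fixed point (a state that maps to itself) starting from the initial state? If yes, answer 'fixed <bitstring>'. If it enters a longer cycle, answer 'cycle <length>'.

Step 0: 1010
Step 1: G0=G3|G2=0|1=1 G1=1(const) G2=(0+0>=2)=0 G3=G0=1 -> 1101
Step 2: G0=G3|G2=1|0=1 G1=1(const) G2=(1+1>=2)=1 G3=G0=1 -> 1111
Step 3: G0=G3|G2=1|1=1 G1=1(const) G2=(1+1>=2)=1 G3=G0=1 -> 1111
Fixed point reached at step 2: 1111

Answer: fixed 1111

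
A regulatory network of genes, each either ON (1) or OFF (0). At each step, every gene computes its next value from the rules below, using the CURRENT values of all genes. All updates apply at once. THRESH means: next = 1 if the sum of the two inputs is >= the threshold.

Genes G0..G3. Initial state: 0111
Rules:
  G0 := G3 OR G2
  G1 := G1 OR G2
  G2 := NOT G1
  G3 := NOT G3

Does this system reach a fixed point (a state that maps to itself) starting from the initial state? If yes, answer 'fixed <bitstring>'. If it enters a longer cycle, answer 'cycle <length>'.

Answer: cycle 2

Derivation:
Step 0: 0111
Step 1: G0=G3|G2=1|1=1 G1=G1|G2=1|1=1 G2=NOT G1=NOT 1=0 G3=NOT G3=NOT 1=0 -> 1100
Step 2: G0=G3|G2=0|0=0 G1=G1|G2=1|0=1 G2=NOT G1=NOT 1=0 G3=NOT G3=NOT 0=1 -> 0101
Step 3: G0=G3|G2=1|0=1 G1=G1|G2=1|0=1 G2=NOT G1=NOT 1=0 G3=NOT G3=NOT 1=0 -> 1100
Cycle of length 2 starting at step 1 -> no fixed point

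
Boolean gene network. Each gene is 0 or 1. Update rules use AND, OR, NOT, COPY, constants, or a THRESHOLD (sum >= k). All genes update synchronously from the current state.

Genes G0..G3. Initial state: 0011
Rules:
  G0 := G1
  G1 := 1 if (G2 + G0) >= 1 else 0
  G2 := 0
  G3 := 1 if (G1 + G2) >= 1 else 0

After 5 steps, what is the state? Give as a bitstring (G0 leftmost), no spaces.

Step 1: G0=G1=0 G1=(1+0>=1)=1 G2=0(const) G3=(0+1>=1)=1 -> 0101
Step 2: G0=G1=1 G1=(0+0>=1)=0 G2=0(const) G3=(1+0>=1)=1 -> 1001
Step 3: G0=G1=0 G1=(0+1>=1)=1 G2=0(const) G3=(0+0>=1)=0 -> 0100
Step 4: G0=G1=1 G1=(0+0>=1)=0 G2=0(const) G3=(1+0>=1)=1 -> 1001
Step 5: G0=G1=0 G1=(0+1>=1)=1 G2=0(const) G3=(0+0>=1)=0 -> 0100

0100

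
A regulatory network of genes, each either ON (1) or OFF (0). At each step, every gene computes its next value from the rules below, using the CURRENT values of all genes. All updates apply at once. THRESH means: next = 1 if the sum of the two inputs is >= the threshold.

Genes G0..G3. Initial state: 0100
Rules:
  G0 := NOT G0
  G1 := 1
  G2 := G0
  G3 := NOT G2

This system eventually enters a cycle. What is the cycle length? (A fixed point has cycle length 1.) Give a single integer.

Answer: 2

Derivation:
Step 0: 0100
Step 1: G0=NOT G0=NOT 0=1 G1=1(const) G2=G0=0 G3=NOT G2=NOT 0=1 -> 1101
Step 2: G0=NOT G0=NOT 1=0 G1=1(const) G2=G0=1 G3=NOT G2=NOT 0=1 -> 0111
Step 3: G0=NOT G0=NOT 0=1 G1=1(const) G2=G0=0 G3=NOT G2=NOT 1=0 -> 1100
Step 4: G0=NOT G0=NOT 1=0 G1=1(const) G2=G0=1 G3=NOT G2=NOT 0=1 -> 0111
State from step 4 equals state from step 2 -> cycle length 2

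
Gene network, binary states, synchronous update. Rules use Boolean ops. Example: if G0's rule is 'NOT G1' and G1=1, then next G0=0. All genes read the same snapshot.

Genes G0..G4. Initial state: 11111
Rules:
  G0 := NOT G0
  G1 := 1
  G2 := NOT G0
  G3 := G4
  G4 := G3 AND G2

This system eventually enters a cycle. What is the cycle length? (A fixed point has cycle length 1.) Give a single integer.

Step 0: 11111
Step 1: G0=NOT G0=NOT 1=0 G1=1(const) G2=NOT G0=NOT 1=0 G3=G4=1 G4=G3&G2=1&1=1 -> 01011
Step 2: G0=NOT G0=NOT 0=1 G1=1(const) G2=NOT G0=NOT 0=1 G3=G4=1 G4=G3&G2=1&0=0 -> 11110
Step 3: G0=NOT G0=NOT 1=0 G1=1(const) G2=NOT G0=NOT 1=0 G3=G4=0 G4=G3&G2=1&1=1 -> 01001
Step 4: G0=NOT G0=NOT 0=1 G1=1(const) G2=NOT G0=NOT 0=1 G3=G4=1 G4=G3&G2=0&0=0 -> 11110
State from step 4 equals state from step 2 -> cycle length 2

Answer: 2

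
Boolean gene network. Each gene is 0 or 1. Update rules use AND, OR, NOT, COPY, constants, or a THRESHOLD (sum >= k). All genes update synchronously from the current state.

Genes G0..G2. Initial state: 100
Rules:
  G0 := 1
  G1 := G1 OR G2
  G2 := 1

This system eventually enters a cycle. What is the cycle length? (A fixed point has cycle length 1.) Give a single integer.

Answer: 1

Derivation:
Step 0: 100
Step 1: G0=1(const) G1=G1|G2=0|0=0 G2=1(const) -> 101
Step 2: G0=1(const) G1=G1|G2=0|1=1 G2=1(const) -> 111
Step 3: G0=1(const) G1=G1|G2=1|1=1 G2=1(const) -> 111
State from step 3 equals state from step 2 -> cycle length 1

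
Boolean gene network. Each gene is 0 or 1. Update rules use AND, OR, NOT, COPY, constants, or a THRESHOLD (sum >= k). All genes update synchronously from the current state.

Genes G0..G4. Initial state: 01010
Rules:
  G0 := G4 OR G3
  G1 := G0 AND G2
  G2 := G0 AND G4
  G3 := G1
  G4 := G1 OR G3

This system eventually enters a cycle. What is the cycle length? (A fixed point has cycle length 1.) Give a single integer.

Answer: 4

Derivation:
Step 0: 01010
Step 1: G0=G4|G3=0|1=1 G1=G0&G2=0&0=0 G2=G0&G4=0&0=0 G3=G1=1 G4=G1|G3=1|1=1 -> 10011
Step 2: G0=G4|G3=1|1=1 G1=G0&G2=1&0=0 G2=G0&G4=1&1=1 G3=G1=0 G4=G1|G3=0|1=1 -> 10101
Step 3: G0=G4|G3=1|0=1 G1=G0&G2=1&1=1 G2=G0&G4=1&1=1 G3=G1=0 G4=G1|G3=0|0=0 -> 11100
Step 4: G0=G4|G3=0|0=0 G1=G0&G2=1&1=1 G2=G0&G4=1&0=0 G3=G1=1 G4=G1|G3=1|0=1 -> 01011
Step 5: G0=G4|G3=1|1=1 G1=G0&G2=0&0=0 G2=G0&G4=0&1=0 G3=G1=1 G4=G1|G3=1|1=1 -> 10011
State from step 5 equals state from step 1 -> cycle length 4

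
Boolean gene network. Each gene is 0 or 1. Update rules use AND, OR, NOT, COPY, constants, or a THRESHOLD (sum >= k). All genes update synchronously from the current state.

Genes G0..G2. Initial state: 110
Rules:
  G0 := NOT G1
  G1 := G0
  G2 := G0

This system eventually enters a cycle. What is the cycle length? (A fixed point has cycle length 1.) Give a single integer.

Step 0: 110
Step 1: G0=NOT G1=NOT 1=0 G1=G0=1 G2=G0=1 -> 011
Step 2: G0=NOT G1=NOT 1=0 G1=G0=0 G2=G0=0 -> 000
Step 3: G0=NOT G1=NOT 0=1 G1=G0=0 G2=G0=0 -> 100
Step 4: G0=NOT G1=NOT 0=1 G1=G0=1 G2=G0=1 -> 111
Step 5: G0=NOT G1=NOT 1=0 G1=G0=1 G2=G0=1 -> 011
State from step 5 equals state from step 1 -> cycle length 4

Answer: 4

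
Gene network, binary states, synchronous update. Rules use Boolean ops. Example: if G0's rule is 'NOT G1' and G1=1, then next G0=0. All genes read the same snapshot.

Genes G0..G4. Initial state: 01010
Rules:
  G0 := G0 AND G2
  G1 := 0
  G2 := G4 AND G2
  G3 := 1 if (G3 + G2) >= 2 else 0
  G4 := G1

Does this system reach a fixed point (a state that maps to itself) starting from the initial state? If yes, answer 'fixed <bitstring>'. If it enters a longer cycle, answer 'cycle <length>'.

Answer: fixed 00000

Derivation:
Step 0: 01010
Step 1: G0=G0&G2=0&0=0 G1=0(const) G2=G4&G2=0&0=0 G3=(1+0>=2)=0 G4=G1=1 -> 00001
Step 2: G0=G0&G2=0&0=0 G1=0(const) G2=G4&G2=1&0=0 G3=(0+0>=2)=0 G4=G1=0 -> 00000
Step 3: G0=G0&G2=0&0=0 G1=0(const) G2=G4&G2=0&0=0 G3=(0+0>=2)=0 G4=G1=0 -> 00000
Fixed point reached at step 2: 00000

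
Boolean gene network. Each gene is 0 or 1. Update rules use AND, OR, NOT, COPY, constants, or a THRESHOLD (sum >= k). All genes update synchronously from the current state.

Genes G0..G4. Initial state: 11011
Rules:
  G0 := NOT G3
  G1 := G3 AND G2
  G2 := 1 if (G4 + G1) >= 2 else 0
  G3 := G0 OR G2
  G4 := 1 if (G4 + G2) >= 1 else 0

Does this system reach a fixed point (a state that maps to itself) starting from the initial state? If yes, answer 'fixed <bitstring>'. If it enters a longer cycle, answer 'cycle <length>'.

Step 0: 11011
Step 1: G0=NOT G3=NOT 1=0 G1=G3&G2=1&0=0 G2=(1+1>=2)=1 G3=G0|G2=1|0=1 G4=(1+0>=1)=1 -> 00111
Step 2: G0=NOT G3=NOT 1=0 G1=G3&G2=1&1=1 G2=(1+0>=2)=0 G3=G0|G2=0|1=1 G4=(1+1>=1)=1 -> 01011
Step 3: G0=NOT G3=NOT 1=0 G1=G3&G2=1&0=0 G2=(1+1>=2)=1 G3=G0|G2=0|0=0 G4=(1+0>=1)=1 -> 00101
Step 4: G0=NOT G3=NOT 0=1 G1=G3&G2=0&1=0 G2=(1+0>=2)=0 G3=G0|G2=0|1=1 G4=(1+1>=1)=1 -> 10011
Step 5: G0=NOT G3=NOT 1=0 G1=G3&G2=1&0=0 G2=(1+0>=2)=0 G3=G0|G2=1|0=1 G4=(1+0>=1)=1 -> 00011
Step 6: G0=NOT G3=NOT 1=0 G1=G3&G2=1&0=0 G2=(1+0>=2)=0 G3=G0|G2=0|0=0 G4=(1+0>=1)=1 -> 00001
Step 7: G0=NOT G3=NOT 0=1 G1=G3&G2=0&0=0 G2=(1+0>=2)=0 G3=G0|G2=0|0=0 G4=(1+0>=1)=1 -> 10001
Step 8: G0=NOT G3=NOT 0=1 G1=G3&G2=0&0=0 G2=(1+0>=2)=0 G3=G0|G2=1|0=1 G4=(1+0>=1)=1 -> 10011
Cycle of length 4 starting at step 4 -> no fixed point

Answer: cycle 4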